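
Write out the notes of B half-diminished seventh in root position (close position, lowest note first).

B, D, F, A

Spelling B half-diminished seventh: B–D–F–A. In root position the root is bass, giving B, D, F, A from the bottom.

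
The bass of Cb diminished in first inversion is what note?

Cb diminished is Cb–Ebb–Gbb. First inversion places the third in the bass: Ebb.

Ebb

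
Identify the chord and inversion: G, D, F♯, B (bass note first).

G major seventh, root position

The distinct note names are G, D, F#, B. Stacked in thirds they read G–B–D–F#, which is a major seventh chord on G.
G is the root of G major seventh; root in the bass means root position (figured bass 7).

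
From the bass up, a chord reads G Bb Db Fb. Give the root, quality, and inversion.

G diminished seventh, root position

Reducing to letter names: G, Bb, Db, Fb. These stack in thirds as G–Bb–Db–Fb — a G diminished seventh chord.
With the root (G) in the bass, the chord is in root position (figured bass 7).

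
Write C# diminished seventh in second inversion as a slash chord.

C#dim7/G

Second inversion of C# diminished seventh has the fifth (G) in the bass. As a slash chord: C#dim7/G.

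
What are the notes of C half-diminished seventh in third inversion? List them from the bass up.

Bb, C, Eb, Gb

The chord tones are C–Eb–Gb–Bb. With the seventh (Bb) lowest for third inversion: Bb, C, Eb, Gb.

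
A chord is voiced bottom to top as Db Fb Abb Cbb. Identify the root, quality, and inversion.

Db diminished seventh, root position

The distinct note names are Db, Fb, Abb, Cbb. Stacked in thirds they read Db–Fb–Abb–Cbb, which is a diminished seventh chord on Db.
The lowest note is Db, the root of the chord, so this is root position (figured bass 7).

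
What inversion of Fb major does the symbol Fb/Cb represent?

Fb/Cb means Fb major with Cb in the bass. Cb is the fifth of Fb major (Fb–Ab–Cb), so this is second inversion.

second inversion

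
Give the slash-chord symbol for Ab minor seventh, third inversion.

Abm7/Gb

Third inversion of Ab minor seventh has the seventh (Gb) in the bass. As a slash chord: Abm7/Gb.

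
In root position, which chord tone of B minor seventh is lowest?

B

B minor seventh is B–D–F#–A. Root position places the root in the bass: B.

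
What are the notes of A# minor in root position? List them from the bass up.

A#, C#, E#

The chord tones are A#–C#–E#. With the root (A#) lowest for root position: A#, C#, E#.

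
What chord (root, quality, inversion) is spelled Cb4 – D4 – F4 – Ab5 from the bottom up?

D diminished seventh, third inversion

The distinct note names are Cb, D, F, Ab. Stacked in thirds they read D–F–Ab–Cb, which is a diminished seventh chord on D.
Cb is the seventh of D diminished seventh; seventh in the bass means third inversion (figured bass 4/2).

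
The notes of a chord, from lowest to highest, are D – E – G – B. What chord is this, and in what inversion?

E minor seventh, third inversion

The pitch classes D, E, G, B arrange in thirds as E–G–B–D: an E minor seventh chord.
With the seventh (D) in the bass, the chord is in third inversion (figured bass 4/2).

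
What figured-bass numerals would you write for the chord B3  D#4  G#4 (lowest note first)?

6

The notes B, D#, G# stack in thirds as G#–B–D# — a G# minor triad. The bass B is the third, so this is first inversion: figured 6.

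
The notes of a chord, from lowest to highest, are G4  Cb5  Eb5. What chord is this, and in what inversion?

Reducing to letter names: G, Cb, Eb. These stack in thirds as Cb–Eb–G — a Cb augmented triad.
With the fifth (G) in the bass, the chord is in second inversion (figured bass 6/4).

Cb augmented, second inversion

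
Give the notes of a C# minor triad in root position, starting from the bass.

C#, E, G#

The chord tones are C#–E–G#. With the root (C#) lowest for root position: C#, E, G#.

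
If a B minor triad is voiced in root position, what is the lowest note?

B

In root position the root is lowest. For B minor (B–D–F#) that is B.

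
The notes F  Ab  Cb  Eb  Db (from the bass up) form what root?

Db

The distinct letter names are F, Ab, Cb, Eb, Db. Arranged as a stack of thirds they read Db–F–Ab–Cb–Eb, so Db is the root (a Db dominant ninth chord).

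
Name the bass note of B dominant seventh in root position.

The root of B dominant seventh (B–D#–F#–A) is B; that is the bass in root position.

B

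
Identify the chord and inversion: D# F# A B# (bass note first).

B# diminished seventh, first inversion

Reducing to letter names: D#, F#, A, B#. These stack in thirds as B#–D#–F#–A — a B# diminished seventh chord.
The lowest note is D#, the third of the chord, so this is first inversion (figured bass 6/5).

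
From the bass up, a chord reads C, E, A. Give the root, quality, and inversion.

The pitch classes C, E, A arrange in thirds as A–C–E: an A minor triad.
With the third (C) in the bass, the chord is in first inversion (figured bass 6).

A minor, first inversion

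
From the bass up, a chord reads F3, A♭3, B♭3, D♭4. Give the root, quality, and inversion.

Bb minor seventh, second inversion

The distinct note names are F, Ab, Bb, Db. Stacked in thirds they read Bb–Db–F–Ab, which is a minor seventh chord on Bb.
F is the fifth of Bb minor seventh; fifth in the bass means second inversion (figured bass 4/3).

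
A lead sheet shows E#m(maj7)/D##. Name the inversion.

third inversion

E#m(maj7)/D## means E# minor-major seventh with D## in the bass. D## is the seventh of E# minor-major seventh (E#–G#–B#–D##), so this is third inversion.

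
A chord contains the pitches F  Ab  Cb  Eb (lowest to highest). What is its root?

F, Ab, Cb, Eb are the tones of an F half-diminished seventh chord (F–Ab–Cb–Eb), making F the root.

F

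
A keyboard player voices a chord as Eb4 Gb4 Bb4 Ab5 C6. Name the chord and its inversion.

Reducing to letter names: Eb, Gb, Bb, Ab, C. These stack in thirds as Ab–C–Eb–Gb–Bb — an Ab dominant ninth chord.
The lowest note is Eb, the fifth of the chord, so this is second inversion.

Ab dominant ninth, second inversion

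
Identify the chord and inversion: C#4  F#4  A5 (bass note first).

F# minor, second inversion

Reducing to letter names: C#, F#, A. These stack in thirds as F#–A–C# — an F# minor triad.
With the fifth (C#) in the bass, the chord is in second inversion (figured bass 6/4).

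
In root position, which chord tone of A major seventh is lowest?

In root position the root is lowest. For A major seventh (A–C#–E–G#) that is A.

A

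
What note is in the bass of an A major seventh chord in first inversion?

In first inversion the third is lowest. For A major seventh (A–C#–E–G#) that is C#.

C#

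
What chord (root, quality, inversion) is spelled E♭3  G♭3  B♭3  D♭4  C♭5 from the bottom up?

The distinct note names are Eb, Gb, Bb, Db, Cb. Stacked in thirds they read Cb–Eb–Gb–Bb–Db, which is a major ninth chord on Cb.
The lowest note is Eb, the third of the chord, so this is first inversion.

Cb major ninth, first inversion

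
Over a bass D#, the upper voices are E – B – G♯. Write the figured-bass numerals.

The notes D#, E, B, G# stack in thirds as E–G#–B–D# — an E major seventh chord. The bass D# is the seventh, so this is third inversion: figured 4/2.

4/2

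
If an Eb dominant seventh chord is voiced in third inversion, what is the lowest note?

Db

Eb dominant seventh is Eb–G–Bb–Db. Third inversion places the seventh in the bass: Db.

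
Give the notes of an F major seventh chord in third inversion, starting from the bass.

E, F, A, C

F major seventh is F–A–C–E. Third inversion puts the seventh (E) in the bass, with the remaining tones above: E, F, A, C.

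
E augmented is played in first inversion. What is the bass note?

G#

The third of E augmented (E–G#–B#) is G#; that is the bass in first inversion.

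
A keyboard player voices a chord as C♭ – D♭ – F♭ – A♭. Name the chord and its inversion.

The distinct note names are Cb, Db, Fb, Ab. Stacked in thirds they read Db–Fb–Ab–Cb, which is a minor seventh chord on Db.
Cb is the seventh of Db minor seventh; seventh in the bass means third inversion (figured bass 4/2).

Db minor seventh, third inversion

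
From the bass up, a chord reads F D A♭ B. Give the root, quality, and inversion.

B diminished seventh, second inversion

The pitch classes F, D, Ab, B arrange in thirds as B–D–F–Ab: a B diminished seventh chord.
F is the fifth of B diminished seventh; fifth in the bass means second inversion (figured bass 4/3).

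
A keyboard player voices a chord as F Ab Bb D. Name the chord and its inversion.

Reducing to letter names: F, Ab, Bb, D. These stack in thirds as Bb–D–F–Ab — a Bb dominant seventh chord.
F is the fifth of Bb dominant seventh; fifth in the bass means second inversion (figured bass 4/3).

Bb dominant seventh, second inversion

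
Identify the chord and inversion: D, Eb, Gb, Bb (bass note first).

Eb minor-major seventh, third inversion

The pitch classes D, Eb, Gb, Bb arrange in thirds as Eb–Gb–Bb–D: an Eb minor-major seventh chord.
D is the seventh of Eb minor-major seventh; seventh in the bass means third inversion (figured bass 4/2).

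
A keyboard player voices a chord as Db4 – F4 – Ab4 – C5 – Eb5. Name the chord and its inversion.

Db major ninth, root position

The distinct note names are Db, F, Ab, C, Eb. Stacked in thirds they read Db–F–Ab–C–Eb, which is a major ninth chord on Db.
With the root (Db) in the bass, the chord is in root position.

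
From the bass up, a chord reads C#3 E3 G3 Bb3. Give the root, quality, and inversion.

The distinct note names are C#, E, G, Bb. Stacked in thirds they read C#–E–G–Bb, which is a diminished seventh chord on C#.
The lowest note is C#, the root of the chord, so this is root position (figured bass 7).

C# diminished seventh, root position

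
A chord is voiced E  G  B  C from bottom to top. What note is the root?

C

E, G, B, C are the tones of a C major seventh chord (C–E–G–B), making C the root.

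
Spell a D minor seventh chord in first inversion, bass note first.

D minor seventh is D–F–A–C. First inversion puts the third (F) in the bass, with the remaining tones above: F, A, C, D.

F, A, C, D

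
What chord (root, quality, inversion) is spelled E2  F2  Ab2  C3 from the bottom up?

The pitch classes E, F, Ab, C arrange in thirds as F–Ab–C–E: an F minor-major seventh chord.
With the seventh (E) in the bass, the chord is in third inversion (figured bass 4/2).

F minor-major seventh, third inversion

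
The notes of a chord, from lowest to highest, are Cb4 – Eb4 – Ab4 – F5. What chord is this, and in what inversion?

The pitch classes Cb, Eb, Ab, F arrange in thirds as F–Ab–Cb–Eb: an F half-diminished seventh chord.
With the fifth (Cb) in the bass, the chord is in second inversion (figured bass 4/3).

F half-diminished seventh, second inversion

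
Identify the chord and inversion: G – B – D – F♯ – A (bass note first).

G major ninth, root position

The pitch classes G, B, D, F#, A arrange in thirds as G–B–D–F#–A: a G major ninth chord.
The lowest note is G, the root of the chord, so this is root position.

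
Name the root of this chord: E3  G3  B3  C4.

C

Reordering E, G, B, C into stacked thirds gives C–E–G–B; the bottom of that stack, C, is the root.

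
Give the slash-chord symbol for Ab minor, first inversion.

Abm/Cb

First inversion of Ab minor has the third (Cb) in the bass. As a slash chord: Abm/Cb.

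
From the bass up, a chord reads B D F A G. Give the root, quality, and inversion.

G dominant ninth, first inversion

The pitch classes B, D, F, A, G arrange in thirds as G–B–D–F–A: a G dominant ninth chord.
B is the third of G dominant ninth; third in the bass means first inversion.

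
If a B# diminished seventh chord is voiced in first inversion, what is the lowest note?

D#

B# diminished seventh is B#–D#–F#–A. First inversion places the third in the bass: D#.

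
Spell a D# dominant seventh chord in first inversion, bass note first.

Spelling D# dominant seventh: D#–F##–A#–C#. In first inversion the third is bass, giving F##, A#, C#, D# from the bottom.

F##, A#, C#, D#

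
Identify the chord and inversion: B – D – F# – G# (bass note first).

G# half-diminished seventh, first inversion

The distinct note names are B, D, F#, G#. Stacked in thirds they read G#–B–D–F#, which is a half-diminished seventh chord on G#.
B is the third of G# half-diminished seventh; third in the bass means first inversion (figured bass 6/5).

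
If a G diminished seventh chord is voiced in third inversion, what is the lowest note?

Fb

The seventh of G diminished seventh (G–Bb–Db–Fb) is Fb; that is the bass in third inversion.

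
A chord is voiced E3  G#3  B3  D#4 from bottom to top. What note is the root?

Reordering E, G#, B, D# into stacked thirds gives E–G#–B–D#; the bottom of that stack, E, is the root.

E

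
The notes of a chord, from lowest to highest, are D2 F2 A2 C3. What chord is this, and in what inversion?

D minor seventh, root position

The pitch classes D, F, A, C arrange in thirds as D–F–A–C: a D minor seventh chord.
The lowest note is D, the root of the chord, so this is root position (figured bass 7).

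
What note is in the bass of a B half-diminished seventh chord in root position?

The root of B half-diminished seventh (B–D–F–A) is B; that is the bass in root position.

B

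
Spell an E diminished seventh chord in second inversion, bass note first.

The chord tones are E–G–Bb–Db. With the fifth (Bb) lowest for second inversion: Bb, Db, E, G.

Bb, Db, E, G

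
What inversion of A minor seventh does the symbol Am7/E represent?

Am7/E means A minor seventh with E in the bass. E is the fifth of A minor seventh (A–C–E–G), so this is second inversion.

second inversion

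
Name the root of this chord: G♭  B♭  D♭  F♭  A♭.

Reordering Gb, Bb, Db, Fb, Ab into stacked thirds gives Gb–Bb–Db–Fb–Ab; the bottom of that stack, Gb, is the root.

Gb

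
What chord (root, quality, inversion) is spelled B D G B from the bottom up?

Reducing to letter names: B, D, G. These stack in thirds as G–B–D — a G major triad.
B is the third of G major; third in the bass means first inversion (figured bass 6).

G major, first inversion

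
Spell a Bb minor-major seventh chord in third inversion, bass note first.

A, Bb, Db, F

Bb minor-major seventh is Bb–Db–F–A. Third inversion puts the seventh (A) in the bass, with the remaining tones above: A, Bb, Db, F.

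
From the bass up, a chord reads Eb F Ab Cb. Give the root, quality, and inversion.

The distinct note names are Eb, F, Ab, Cb. Stacked in thirds they read F–Ab–Cb–Eb, which is a half-diminished seventh chord on F.
With the seventh (Eb) in the bass, the chord is in third inversion (figured bass 4/2).

F half-diminished seventh, third inversion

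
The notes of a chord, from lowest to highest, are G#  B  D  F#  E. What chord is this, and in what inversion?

E dominant ninth, first inversion

The distinct note names are G#, B, D, F#, E. Stacked in thirds they read E–G#–B–D–F#, which is a dominant ninth chord on E.
G# is the third of E dominant ninth; third in the bass means first inversion.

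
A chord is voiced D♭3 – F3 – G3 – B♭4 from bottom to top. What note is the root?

Reordering Db, F, G, Bb into stacked thirds gives G–Bb–Db–F; the bottom of that stack, G, is the root.

G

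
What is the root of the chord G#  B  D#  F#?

G#

Reordering G#, B, D#, F# into stacked thirds gives G#–B–D#–F#; the bottom of that stack, G#, is the root.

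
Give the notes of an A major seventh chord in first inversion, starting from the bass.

The chord tones are A–C#–E–G#. With the third (C#) lowest for first inversion: C#, E, G#, A.

C#, E, G#, A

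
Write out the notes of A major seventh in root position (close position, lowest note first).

A, C#, E, G#

Spelling A major seventh: A–C#–E–G#. In root position the root is bass, giving A, C#, E, G# from the bottom.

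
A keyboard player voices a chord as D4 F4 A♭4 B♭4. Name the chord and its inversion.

Bb dominant seventh, first inversion

The distinct note names are D, F, Ab, Bb. Stacked in thirds they read Bb–D–F–Ab, which is a dominant seventh chord on Bb.
D is the third of Bb dominant seventh; third in the bass means first inversion (figured bass 6/5).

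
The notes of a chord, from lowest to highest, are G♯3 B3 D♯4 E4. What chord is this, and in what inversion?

E major seventh, first inversion

Reducing to letter names: G#, B, D#, E. These stack in thirds as E–G#–B–D# — an E major seventh chord.
G# is the third of E major seventh; third in the bass means first inversion (figured bass 6/5).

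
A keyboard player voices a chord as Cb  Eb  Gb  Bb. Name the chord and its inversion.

The distinct note names are Cb, Eb, Gb, Bb. Stacked in thirds they read Cb–Eb–Gb–Bb, which is a major seventh chord on Cb.
The lowest note is Cb, the root of the chord, so this is root position (figured bass 7).

Cb major seventh, root position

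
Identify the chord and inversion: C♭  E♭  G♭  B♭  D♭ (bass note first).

Cb major ninth, root position

The pitch classes Cb, Eb, Gb, Bb, Db arrange in thirds as Cb–Eb–Gb–Bb–Db: a Cb major ninth chord.
The lowest note is Cb, the root of the chord, so this is root position.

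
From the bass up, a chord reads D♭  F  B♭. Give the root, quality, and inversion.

The pitch classes Db, F, Bb arrange in thirds as Bb–Db–F: a Bb minor triad.
The lowest note is Db, the third of the chord, so this is first inversion (figured bass 6).

Bb minor, first inversion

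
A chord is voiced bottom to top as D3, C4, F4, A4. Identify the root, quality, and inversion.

The distinct note names are D, C, F, A. Stacked in thirds they read D–F–A–C, which is a minor seventh chord on D.
The lowest note is D, the root of the chord, so this is root position (figured bass 7).

D minor seventh, root position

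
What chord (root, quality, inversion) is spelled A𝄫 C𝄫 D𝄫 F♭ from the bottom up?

The pitch classes Abb, Cbb, Dbb, Fb arrange in thirds as Dbb–Fb–Abb–Cbb: a Dbb dominant seventh chord.
Abb is the fifth of Dbb dominant seventh; fifth in the bass means second inversion (figured bass 4/3).

Dbb dominant seventh, second inversion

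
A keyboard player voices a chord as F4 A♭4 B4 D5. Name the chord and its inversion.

B diminished seventh, second inversion

The distinct note names are F, Ab, B, D. Stacked in thirds they read B–D–F–Ab, which is a diminished seventh chord on B.
F is the fifth of B diminished seventh; fifth in the bass means second inversion (figured bass 4/3).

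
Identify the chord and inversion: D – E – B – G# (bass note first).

The pitch classes D, E, B, G# arrange in thirds as E–G#–B–D: an E dominant seventh chord.
With the seventh (D) in the bass, the chord is in third inversion (figured bass 4/2).

E dominant seventh, third inversion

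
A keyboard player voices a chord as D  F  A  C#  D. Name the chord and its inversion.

D minor-major seventh, root position

The distinct note names are D, F, A, C#. Stacked in thirds they read D–F–A–C#, which is a minor-major seventh chord on D.
With the root (D) in the bass, the chord is in root position (figured bass 7).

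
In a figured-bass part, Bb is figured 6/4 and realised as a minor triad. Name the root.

The figures 6/4 mean the fifth of the chord is in the bass. If Bb is the fifth of a minor triad, the root is Eb (chord tones Eb–Gb–Bb).

Eb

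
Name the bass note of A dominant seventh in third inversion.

In third inversion the seventh is lowest. For A dominant seventh (A–C#–E–G) that is G.

G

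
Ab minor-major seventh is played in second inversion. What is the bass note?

The fifth of Ab minor-major seventh (Ab–Cb–Eb–G) is Eb; that is the bass in second inversion.

Eb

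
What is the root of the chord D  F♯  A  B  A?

Reordering D, F#, A, B into stacked thirds gives B–D–F#–A; the bottom of that stack, B, is the root.

B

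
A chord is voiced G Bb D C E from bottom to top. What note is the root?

C

Reordering G, Bb, D, C, E into stacked thirds gives C–E–G–Bb–D; the bottom of that stack, C, is the root.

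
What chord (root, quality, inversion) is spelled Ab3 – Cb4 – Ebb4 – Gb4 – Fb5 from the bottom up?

The distinct note names are Ab, Cb, Ebb, Gb, Fb. Stacked in thirds they read Fb–Ab–Cb–Ebb–Gb, which is a dominant ninth chord on Fb.
Ab is the third of Fb dominant ninth; third in the bass means first inversion.

Fb dominant ninth, first inversion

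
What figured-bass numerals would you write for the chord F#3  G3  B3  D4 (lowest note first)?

4/2

The notes F#, G, B, D stack in thirds as G–B–D–F# — a G major seventh chord. The bass F# is the seventh, so this is third inversion: figured 4/2.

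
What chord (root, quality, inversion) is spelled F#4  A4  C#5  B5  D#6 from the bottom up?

Reducing to letter names: F#, A, C#, B, D#. These stack in thirds as B–D#–F#–A–C# — a B dominant ninth chord.
F# is the fifth of B dominant ninth; fifth in the bass means second inversion.

B dominant ninth, second inversion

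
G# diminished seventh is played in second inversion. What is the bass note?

D

The fifth of G# diminished seventh (G#–B–D–F) is D; that is the bass in second inversion.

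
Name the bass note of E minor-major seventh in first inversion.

In first inversion the third is lowest. For E minor-major seventh (E–G–B–D#) that is G.

G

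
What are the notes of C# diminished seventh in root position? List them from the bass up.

C#, E, G, Bb

Spelling C# diminished seventh: C#–E–G–Bb. In root position the root is bass, giving C#, E, G, Bb from the bottom.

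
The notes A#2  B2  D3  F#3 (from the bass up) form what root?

The distinct letter names are A#, B, D, F#. Arranged as a stack of thirds they read B–D–F#–A#, so B is the root (a B minor-major seventh chord).

B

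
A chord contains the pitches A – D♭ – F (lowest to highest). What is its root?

The distinct letter names are A, Db, F. Arranged as a stack of thirds they read Db–F–A, so Db is the root (a Db augmented triad).

Db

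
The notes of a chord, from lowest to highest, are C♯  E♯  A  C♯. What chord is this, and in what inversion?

A augmented, first inversion

The distinct note names are C#, E#, A. Stacked in thirds they read A–C#–E#, which is an augmented triad on A.
The lowest note is C#, the third of the chord, so this is first inversion (figured bass 6).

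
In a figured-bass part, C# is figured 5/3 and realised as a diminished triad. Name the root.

The figures 5/3 mean the root of the chord is in the bass. If C# is the root of a diminished triad, the root is C# (chord tones C#–E–G).

C#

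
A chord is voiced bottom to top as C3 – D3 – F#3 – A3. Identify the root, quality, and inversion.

The distinct note names are C, D, F#, A. Stacked in thirds they read D–F#–A–C, which is a dominant seventh chord on D.
With the seventh (C) in the bass, the chord is in third inversion (figured bass 4/2).

D dominant seventh, third inversion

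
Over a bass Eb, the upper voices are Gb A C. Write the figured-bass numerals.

4/3

The notes Eb, Gb, A, C stack in thirds as A–C–Eb–Gb — an A diminished seventh chord. The bass Eb is the fifth, so this is second inversion: figured 4/3.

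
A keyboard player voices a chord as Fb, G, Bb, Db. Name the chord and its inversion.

The pitch classes Fb, G, Bb, Db arrange in thirds as G–Bb–Db–Fb: a G diminished seventh chord.
Fb is the seventh of G diminished seventh; seventh in the bass means third inversion (figured bass 4/2).

G diminished seventh, third inversion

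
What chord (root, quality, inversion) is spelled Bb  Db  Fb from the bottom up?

The distinct note names are Bb, Db, Fb. Stacked in thirds they read Bb–Db–Fb, which is a diminished triad on Bb.
With the root (Bb) in the bass, the chord is in root position (figured bass 5/3).

Bb diminished, root position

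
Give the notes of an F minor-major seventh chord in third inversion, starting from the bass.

E, F, Ab, C

Spelling F minor-major seventh: F–Ab–C–E. In third inversion the seventh is bass, giving E, F, Ab, C from the bottom.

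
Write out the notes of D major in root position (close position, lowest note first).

D major is D–F#–A. Root position puts the root (D) in the bass, with the remaining tones above: D, F#, A.

D, F#, A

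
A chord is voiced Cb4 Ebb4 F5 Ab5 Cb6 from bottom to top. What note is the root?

F

Cb, Ebb, F, Ab are the tones of an F diminished seventh chord (F–Ab–Cb–Ebb), making F the root.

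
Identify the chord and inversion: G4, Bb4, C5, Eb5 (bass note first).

C minor seventh, second inversion

The distinct note names are G, Bb, C, Eb. Stacked in thirds they read C–Eb–G–Bb, which is a minor seventh chord on C.
With the fifth (G) in the bass, the chord is in second inversion (figured bass 4/3).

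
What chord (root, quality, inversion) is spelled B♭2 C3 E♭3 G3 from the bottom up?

The pitch classes Bb, C, Eb, G arrange in thirds as C–Eb–G–Bb: a C minor seventh chord.
The lowest note is Bb, the seventh of the chord, so this is third inversion (figured bass 4/2).

C minor seventh, third inversion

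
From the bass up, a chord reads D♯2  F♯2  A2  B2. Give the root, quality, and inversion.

Reducing to letter names: D#, F#, A, B. These stack in thirds as B–D#–F#–A — a B dominant seventh chord.
The lowest note is D#, the third of the chord, so this is first inversion (figured bass 6/5).

B dominant seventh, first inversion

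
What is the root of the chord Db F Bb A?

Bb

Reordering Db, F, Bb, A into stacked thirds gives Bb–Db–F–A; the bottom of that stack, Bb, is the root.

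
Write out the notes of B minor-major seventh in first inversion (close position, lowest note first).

D, F#, A#, B

The chord tones are B–D–F#–A#. With the third (D) lowest for first inversion: D, F#, A#, B.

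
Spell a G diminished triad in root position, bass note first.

G, Bb, Db

Spelling G diminished: G–Bb–Db. In root position the root is bass, giving G, Bb, Db from the bottom.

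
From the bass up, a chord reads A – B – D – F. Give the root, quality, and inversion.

The pitch classes A, B, D, F arrange in thirds as B–D–F–A: a B half-diminished seventh chord.
A is the seventh of B half-diminished seventh; seventh in the bass means third inversion (figured bass 4/2).

B half-diminished seventh, third inversion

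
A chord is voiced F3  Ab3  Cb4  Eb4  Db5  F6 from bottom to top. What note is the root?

Db

Reordering F, Ab, Cb, Eb, Db into stacked thirds gives Db–F–Ab–Cb–Eb; the bottom of that stack, Db, is the root.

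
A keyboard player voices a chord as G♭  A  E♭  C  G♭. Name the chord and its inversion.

Reducing to letter names: Gb, A, Eb, C. These stack in thirds as A–C–Eb–Gb — an A diminished seventh chord.
With the seventh (Gb) in the bass, the chord is in third inversion (figured bass 4/2).

A diminished seventh, third inversion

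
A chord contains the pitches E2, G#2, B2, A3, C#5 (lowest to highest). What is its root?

A

Reordering E, G#, B, A, C# into stacked thirds gives A–C#–E–G#–B; the bottom of that stack, A, is the root.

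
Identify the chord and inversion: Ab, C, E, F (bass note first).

F minor-major seventh, first inversion

Reducing to letter names: Ab, C, E, F. These stack in thirds as F–Ab–C–E — an F minor-major seventh chord.
With the third (Ab) in the bass, the chord is in first inversion (figured bass 6/5).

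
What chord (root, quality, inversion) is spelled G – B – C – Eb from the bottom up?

The pitch classes G, B, C, Eb arrange in thirds as C–Eb–G–B: a C minor-major seventh chord.
The lowest note is G, the fifth of the chord, so this is second inversion (figured bass 4/3).

C minor-major seventh, second inversion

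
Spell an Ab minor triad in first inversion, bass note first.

Spelling Ab minor: Ab–Cb–Eb. In first inversion the third is bass, giving Cb, Eb, Ab from the bottom.

Cb, Eb, Ab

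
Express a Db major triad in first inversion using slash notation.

First inversion of Db major has the third (F) in the bass. As a slash chord: Dbmaj/F.

Dbmaj/F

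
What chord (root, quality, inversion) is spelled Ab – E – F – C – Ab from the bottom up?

F minor-major seventh, first inversion

The distinct note names are Ab, E, F, C. Stacked in thirds they read F–Ab–C–E, which is a minor-major seventh chord on F.
Ab is the third of F minor-major seventh; third in the bass means first inversion (figured bass 6/5).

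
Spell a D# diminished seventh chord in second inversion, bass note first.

Spelling D# diminished seventh: D#–F#–A–C. In second inversion the fifth is bass, giving A, C, D#, F# from the bottom.

A, C, D#, F#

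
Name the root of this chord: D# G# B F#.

G#

Reordering D#, G#, B, F# into stacked thirds gives G#–B–D#–F#; the bottom of that stack, G#, is the root.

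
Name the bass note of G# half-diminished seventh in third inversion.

The seventh of G# half-diminished seventh (G#–B–D–F#) is F#; that is the bass in third inversion.

F#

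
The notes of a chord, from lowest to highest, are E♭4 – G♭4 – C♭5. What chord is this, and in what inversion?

Reducing to letter names: Eb, Gb, Cb. These stack in thirds as Cb–Eb–Gb — a Cb major triad.
Eb is the third of Cb major; third in the bass means first inversion (figured bass 6).

Cb major, first inversion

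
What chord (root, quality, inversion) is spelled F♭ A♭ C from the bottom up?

The distinct note names are Fb, Ab, C. Stacked in thirds they read Fb–Ab–C, which is an augmented triad on Fb.
The lowest note is Fb, the root of the chord, so this is root position (figured bass 5/3).

Fb augmented, root position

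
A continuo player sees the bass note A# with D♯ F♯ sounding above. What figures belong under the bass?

The notes A#, D#, F# stack in thirds as D#–F#–A# — a D# minor triad. The bass A# is the fifth, so this is second inversion: figured 6/4.

6/4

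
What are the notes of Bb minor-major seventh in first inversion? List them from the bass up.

Bb minor-major seventh is Bb–Db–F–A. First inversion puts the third (Db) in the bass, with the remaining tones above: Db, F, A, Bb.

Db, F, A, Bb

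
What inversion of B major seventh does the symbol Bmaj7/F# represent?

Bmaj7/F# means B major seventh with F# in the bass. F# is the fifth of B major seventh (B–D#–F#–A#), so this is second inversion.

second inversion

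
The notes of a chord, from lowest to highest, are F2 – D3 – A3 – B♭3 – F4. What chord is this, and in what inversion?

The pitch classes F, D, A, Bb arrange in thirds as Bb–D–F–A: a Bb major seventh chord.
F is the fifth of Bb major seventh; fifth in the bass means second inversion (figured bass 4/3).

Bb major seventh, second inversion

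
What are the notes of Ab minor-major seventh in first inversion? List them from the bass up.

Spelling Ab minor-major seventh: Ab–Cb–Eb–G. In first inversion the third is bass, giving Cb, Eb, G, Ab from the bottom.

Cb, Eb, G, Ab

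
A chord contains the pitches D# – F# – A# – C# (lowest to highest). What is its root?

D#

Reordering D#, F#, A#, C# into stacked thirds gives D#–F#–A#–C#; the bottom of that stack, D#, is the root.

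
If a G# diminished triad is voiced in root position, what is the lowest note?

G#

G# diminished is G#–B–D. Root position places the root in the bass: G#.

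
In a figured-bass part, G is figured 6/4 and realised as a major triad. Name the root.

C

The figures 6/4 mean the fifth of the chord is in the bass. If G is the fifth of a major triad, the root is C (chord tones C–E–G).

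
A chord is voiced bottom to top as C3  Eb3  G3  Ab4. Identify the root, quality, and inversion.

The pitch classes C, Eb, G, Ab arrange in thirds as Ab–C–Eb–G: an Ab major seventh chord.
With the third (C) in the bass, the chord is in first inversion (figured bass 6/5).

Ab major seventh, first inversion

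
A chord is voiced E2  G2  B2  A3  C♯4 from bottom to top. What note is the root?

A

E, G, B, A, C# are the tones of an A dominant ninth chord (A–C#–E–G–B), making A the root.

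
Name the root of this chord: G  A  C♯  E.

Reordering G, A, C#, E into stacked thirds gives A–C#–E–G; the bottom of that stack, A, is the root.

A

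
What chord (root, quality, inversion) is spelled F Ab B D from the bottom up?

B diminished seventh, second inversion

The distinct note names are F, Ab, B, D. Stacked in thirds they read B–D–F–Ab, which is a diminished seventh chord on B.
F is the fifth of B diminished seventh; fifth in the bass means second inversion (figured bass 4/3).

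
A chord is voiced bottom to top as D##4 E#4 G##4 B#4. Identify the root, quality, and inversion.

E# major seventh, third inversion

Reducing to letter names: D##, E#, G##, B#. These stack in thirds as E#–G##–B#–D## — an E# major seventh chord.
With the seventh (D##) in the bass, the chord is in third inversion (figured bass 4/2).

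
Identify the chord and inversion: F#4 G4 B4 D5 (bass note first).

G major seventh, third inversion

The distinct note names are F#, G, B, D. Stacked in thirds they read G–B–D–F#, which is a major seventh chord on G.
With the seventh (F#) in the bass, the chord is in third inversion (figured bass 4/2).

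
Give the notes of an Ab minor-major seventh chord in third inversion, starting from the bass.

Ab minor-major seventh is Ab–Cb–Eb–G. Third inversion puts the seventh (G) in the bass, with the remaining tones above: G, Ab, Cb, Eb.

G, Ab, Cb, Eb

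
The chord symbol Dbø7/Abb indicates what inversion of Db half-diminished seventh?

second inversion

Dbø7/Abb means Db half-diminished seventh with Abb in the bass. Abb is the fifth of Db half-diminished seventh (Db–Fb–Abb–Cb), so this is second inversion.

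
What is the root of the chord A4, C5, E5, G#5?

Reordering A, C, E, G# into stacked thirds gives A–C–E–G#; the bottom of that stack, A, is the root.

A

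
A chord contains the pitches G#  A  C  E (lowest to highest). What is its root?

The distinct letter names are G#, A, C, E. Arranged as a stack of thirds they read A–C–E–G#, so A is the root (an A minor-major seventh chord).

A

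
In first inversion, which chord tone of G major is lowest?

B

In first inversion the third is lowest. For G major (G–B–D) that is B.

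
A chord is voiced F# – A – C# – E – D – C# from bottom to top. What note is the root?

D

Reordering F#, A, C#, E, D into stacked thirds gives D–F#–A–C#–E; the bottom of that stack, D, is the root.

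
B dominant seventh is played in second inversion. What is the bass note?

F#

The fifth of B dominant seventh (B–D#–F#–A) is F#; that is the bass in second inversion.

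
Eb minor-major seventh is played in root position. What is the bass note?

Eb

Eb minor-major seventh is Eb–Gb–Bb–D. Root position places the root in the bass: Eb.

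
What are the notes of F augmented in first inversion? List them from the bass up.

A, C#, F

Spelling F augmented: F–A–C#. In first inversion the third is bass, giving A, C#, F from the bottom.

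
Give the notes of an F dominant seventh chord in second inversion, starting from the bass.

C, Eb, F, A

Spelling F dominant seventh: F–A–C–Eb. In second inversion the fifth is bass, giving C, Eb, F, A from the bottom.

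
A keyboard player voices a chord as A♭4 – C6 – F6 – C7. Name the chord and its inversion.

The pitch classes Ab, C, F arrange in thirds as F–Ab–C: an F minor triad.
Ab is the third of F minor; third in the bass means first inversion (figured bass 6).

F minor, first inversion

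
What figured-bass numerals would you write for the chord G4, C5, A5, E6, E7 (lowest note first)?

4/2

The notes G, C, A, E stack in thirds as A–C–E–G — an A minor seventh chord. The bass G is the seventh, so this is third inversion: figured 4/2.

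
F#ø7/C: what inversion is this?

second inversion

F#ø7/C means F# half-diminished seventh with C in the bass. C is the fifth of F# half-diminished seventh (F#–A–C–E), so this is second inversion.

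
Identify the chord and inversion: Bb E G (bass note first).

The pitch classes Bb, E, G arrange in thirds as E–G–Bb: an E diminished triad.
Bb is the fifth of E diminished; fifth in the bass means second inversion (figured bass 6/4).

E diminished, second inversion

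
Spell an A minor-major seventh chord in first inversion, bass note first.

Spelling A minor-major seventh: A–C–E–G#. In first inversion the third is bass, giving C, E, G#, A from the bottom.

C, E, G#, A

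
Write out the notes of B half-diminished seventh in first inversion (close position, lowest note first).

D, F, A, B

B half-diminished seventh is B–D–F–A. First inversion puts the third (D) in the bass, with the remaining tones above: D, F, A, B.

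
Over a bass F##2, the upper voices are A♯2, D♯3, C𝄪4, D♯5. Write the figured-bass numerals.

The notes F##, A#, D#, C## stack in thirds as D#–F##–A#–C## — a D# major seventh chord. The bass F## is the third, so this is first inversion: figured 6/5.

6/5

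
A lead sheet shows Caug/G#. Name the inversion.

Caug/G# means C augmented with G# in the bass. G# is the fifth of C augmented (C–E–G#), so this is second inversion.

second inversion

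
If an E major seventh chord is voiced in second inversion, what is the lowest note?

B

E major seventh is E–G#–B–D#. Second inversion places the fifth in the bass: B.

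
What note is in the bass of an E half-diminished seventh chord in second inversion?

Bb

The fifth of E half-diminished seventh (E–G–Bb–D) is Bb; that is the bass in second inversion.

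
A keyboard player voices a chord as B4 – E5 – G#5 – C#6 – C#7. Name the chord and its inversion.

The distinct note names are B, E, G#, C#. Stacked in thirds they read C#–E–G#–B, which is a minor seventh chord on C#.
The lowest note is B, the seventh of the chord, so this is third inversion (figured bass 4/2).

C# minor seventh, third inversion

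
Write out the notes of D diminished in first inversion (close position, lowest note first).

The chord tones are D–F–Ab. With the third (F) lowest for first inversion: F, Ab, D.

F, Ab, D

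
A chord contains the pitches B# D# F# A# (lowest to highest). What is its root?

B#

The distinct letter names are B#, D#, F#, A#. Arranged as a stack of thirds they read B#–D#–F#–A#, so B# is the root (a B# half-diminished seventh chord).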